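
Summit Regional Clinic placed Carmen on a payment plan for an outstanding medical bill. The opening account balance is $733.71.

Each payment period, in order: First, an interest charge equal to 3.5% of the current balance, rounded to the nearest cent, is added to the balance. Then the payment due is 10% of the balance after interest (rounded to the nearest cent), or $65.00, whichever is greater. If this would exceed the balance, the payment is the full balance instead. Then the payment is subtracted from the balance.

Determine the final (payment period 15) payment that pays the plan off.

$11.97

# | Opening | Interest | Payment | End bal
1 | $733.71 | $25.68 | $75.94 | $683.45
2 | $683.45 | $23.92 | $70.74 | $636.63
3 | $636.63 | $22.28 | $65.89 | $593.02
4 | $593.02 | $20.76 | $65.00 | $548.78
5 | $548.78 | $19.21 | $65.00 | $502.99
6 | $502.99 | $17.60 | $65.00 | $455.59
7 | $455.59 | $15.95 | $65.00 | $406.54
8 | $406.54 | $14.23 | $65.00 | $355.77
9 | $355.77 | $12.45 | $65.00 | $303.22
10 | $303.22 | $10.61 | $65.00 | $248.83
11 | $248.83 | $8.71 | $65.00 | $192.54
12 | $192.54 | $6.74 | $65.00 | $134.28
13 | $134.28 | $4.70 | $65.00 | $73.98
14 | $73.98 | $2.59 | $65.00 | $11.57
15 | $11.57 | $0.40 | $11.97 | $0.00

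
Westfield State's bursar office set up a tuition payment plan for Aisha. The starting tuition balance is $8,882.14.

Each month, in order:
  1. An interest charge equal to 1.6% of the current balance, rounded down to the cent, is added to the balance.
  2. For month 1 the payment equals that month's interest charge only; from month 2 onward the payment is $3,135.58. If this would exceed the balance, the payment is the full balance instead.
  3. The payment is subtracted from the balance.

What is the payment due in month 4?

$2,892.85

Month 1: opening $8,882.14; interest $142.11 → $9,024.25; payment $142.11; balance $8,882.14
Month 2: opening $8,882.14; interest $142.11 → $9,024.25; payment $3,135.58; balance $5,888.67
Month 3: opening $5,888.67; interest $94.21 → $5,982.88; payment $3,135.58; balance $2,847.30
Month 4: opening $2,847.30; interest $45.55 → $2,892.85; payment $2,892.85; balance $0.00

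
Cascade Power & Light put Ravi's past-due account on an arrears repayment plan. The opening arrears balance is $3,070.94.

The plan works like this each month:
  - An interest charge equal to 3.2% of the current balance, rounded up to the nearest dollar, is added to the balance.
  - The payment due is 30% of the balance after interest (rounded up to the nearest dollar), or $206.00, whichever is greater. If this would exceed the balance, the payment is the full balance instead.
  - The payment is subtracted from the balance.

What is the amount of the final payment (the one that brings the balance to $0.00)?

$28.94

Month 1: opening $3,070.94; interest $99.00 → $3,169.94; payment $951.00; balance $2,218.94
Month 2: opening $2,218.94; interest $72.00 → $2,290.94; payment $688.00; balance $1,602.94
Month 3: opening $1,602.94; interest $52.00 → $1,654.94; payment $497.00; balance $1,157.94
Month 4: opening $1,157.94; interest $38.00 → $1,195.94; payment $359.00; balance $836.94
Month 5: opening $836.94; interest $27.00 → $863.94; payment $260.00; balance $603.94
Month 6: opening $603.94; interest $20.00 → $623.94; payment $206.00; balance $417.94
Month 7: opening $417.94; interest $14.00 → $431.94; payment $206.00; balance $225.94
Month 8: opening $225.94; interest $8.00 → $233.94; payment $206.00; balance $27.94
Month 9: opening $27.94; interest $1.00 → $28.94; payment $28.94; balance $0.00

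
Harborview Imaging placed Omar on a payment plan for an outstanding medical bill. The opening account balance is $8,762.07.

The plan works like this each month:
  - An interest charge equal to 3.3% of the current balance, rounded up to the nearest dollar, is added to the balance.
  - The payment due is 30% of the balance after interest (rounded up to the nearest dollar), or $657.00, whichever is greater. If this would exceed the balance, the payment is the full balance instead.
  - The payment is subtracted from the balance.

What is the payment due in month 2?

# | Opening | Interest | Payment | End bal
1 | $8,762.07 | $290.00 | $2,716.00 | $6,336.07
2 | $6,336.07 | $210.00 | $1,964.00 | $4,582.07

$1,964.00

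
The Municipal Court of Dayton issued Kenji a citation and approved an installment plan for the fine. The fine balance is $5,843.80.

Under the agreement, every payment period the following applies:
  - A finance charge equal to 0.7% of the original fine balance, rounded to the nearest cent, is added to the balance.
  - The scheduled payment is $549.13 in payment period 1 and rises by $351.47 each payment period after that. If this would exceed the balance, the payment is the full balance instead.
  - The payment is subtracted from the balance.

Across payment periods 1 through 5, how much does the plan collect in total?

Payment period 1: opening $5,843.80; interest $40.91 → $5,884.71; payment $549.13; balance $5,335.58
Payment period 2: opening $5,335.58; interest $40.91 → $5,376.49; payment $900.60; balance $4,475.89
Payment period 3: opening $4,475.89; interest $40.91 → $4,516.80; payment $1,252.07; balance $3,264.73
Payment period 4: opening $3,264.73; interest $40.91 → $3,305.64; payment $1,603.54; balance $1,702.10
Payment period 5: opening $1,702.10; interest $40.91 → $1,743.01; payment $1,743.01; balance $0.00
Total paid: $6,048.35

$6,048.35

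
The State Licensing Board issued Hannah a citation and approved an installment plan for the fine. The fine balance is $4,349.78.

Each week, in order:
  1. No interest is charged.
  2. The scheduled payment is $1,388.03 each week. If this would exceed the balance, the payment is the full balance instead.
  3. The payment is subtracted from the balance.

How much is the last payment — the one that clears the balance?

Week 1: opening $4,349.78; payment $1,388.03; balance $2,961.75
Week 2: opening $2,961.75; payment $1,388.03; balance $1,573.72
Week 3: opening $1,573.72; payment $1,388.03; balance $185.69
Week 4: opening $185.69; payment $185.69; balance $0.00

$185.69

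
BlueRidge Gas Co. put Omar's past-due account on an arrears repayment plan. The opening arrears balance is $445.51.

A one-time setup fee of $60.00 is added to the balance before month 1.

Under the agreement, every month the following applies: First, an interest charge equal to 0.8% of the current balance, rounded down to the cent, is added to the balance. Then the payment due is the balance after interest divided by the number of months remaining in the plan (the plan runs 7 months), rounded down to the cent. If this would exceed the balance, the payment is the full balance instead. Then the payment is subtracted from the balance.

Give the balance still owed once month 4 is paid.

Month 1: $505.51 +$4.04 interest = $509.55; pay $72.79 → $436.76
Month 2: $436.76 +$3.49 interest = $440.25; pay $73.37 → $366.88
Month 3: $366.88 +$2.93 interest = $369.81; pay $73.96 → $295.85
Month 4: $295.85 +$2.36 interest = $298.21; pay $74.55 → $223.66

$223.66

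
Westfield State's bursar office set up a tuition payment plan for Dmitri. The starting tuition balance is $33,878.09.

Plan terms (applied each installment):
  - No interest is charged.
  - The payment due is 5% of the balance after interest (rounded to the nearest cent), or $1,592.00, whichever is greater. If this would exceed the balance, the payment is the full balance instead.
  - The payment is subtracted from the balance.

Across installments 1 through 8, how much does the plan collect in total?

Installment 1: opening $33,878.09; payment $1,693.90; balance $32,184.19
Installment 2: opening $32,184.19; payment $1,609.21; balance $30,574.98
Installment 3: opening $30,574.98; payment $1,592.00; balance $28,982.98
Installment 4: opening $28,982.98; payment $1,592.00; balance $27,390.98
Installment 5: opening $27,390.98; payment $1,592.00; balance $25,798.98
Installment 6: opening $25,798.98; payment $1,592.00; balance $24,206.98
Installment 7: opening $24,206.98; payment $1,592.00; balance $22,614.98
Installment 8: opening $22,614.98; payment $1,592.00; balance $21,022.98
Total paid: $12,855.11

$12,855.11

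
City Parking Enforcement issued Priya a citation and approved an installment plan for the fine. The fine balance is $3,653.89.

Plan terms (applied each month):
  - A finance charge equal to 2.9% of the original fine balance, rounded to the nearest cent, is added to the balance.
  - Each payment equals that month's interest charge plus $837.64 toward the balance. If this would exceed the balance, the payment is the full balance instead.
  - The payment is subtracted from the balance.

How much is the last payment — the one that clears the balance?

Month 1: $3,653.89 +$105.96 interest = $3,759.85; pay $943.60 → $2,816.25
Month 2: $2,816.25 +$105.96 interest = $2,922.21; pay $943.60 → $1,978.61
Month 3: $1,978.61 +$105.96 interest = $2,084.57; pay $943.60 → $1,140.97
Month 4: $1,140.97 +$105.96 interest = $1,246.93; pay $943.60 → $303.33
Month 5: $303.33 +$105.96 interest = $409.29; pay $409.29 → $0.00

$409.29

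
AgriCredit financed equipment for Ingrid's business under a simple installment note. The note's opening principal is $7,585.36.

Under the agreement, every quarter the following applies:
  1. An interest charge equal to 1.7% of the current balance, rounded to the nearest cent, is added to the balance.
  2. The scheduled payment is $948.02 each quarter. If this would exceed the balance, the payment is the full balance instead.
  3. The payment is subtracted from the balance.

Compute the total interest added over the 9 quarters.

Quarter 1: opening $7,585.36; interest $128.95 → $7,714.31; payment $948.02; balance $6,766.29
Quarter 2: opening $6,766.29; interest $115.03 → $6,881.32; payment $948.02; balance $5,933.30
Quarter 3: opening $5,933.30; interest $100.87 → $6,034.17; payment $948.02; balance $5,086.15
Quarter 4: opening $5,086.15; interest $86.46 → $5,172.61; payment $948.02; balance $4,224.59
Quarter 5: opening $4,224.59; interest $71.82 → $4,296.41; payment $948.02; balance $3,348.39
Quarter 6: opening $3,348.39; interest $56.92 → $3,405.31; payment $948.02; balance $2,457.29
Quarter 7: opening $2,457.29; interest $41.77 → $2,499.06; payment $948.02; balance $1,551.04
Quarter 8: opening $1,551.04; interest $26.37 → $1,577.41; payment $948.02; balance $629.39
Quarter 9: opening $629.39; interest $10.70 → $640.09; payment $640.09; balance $0.00
Total interest: $128.95 + $115.03 + $100.87 + $86.46 + $71.82 + $56.92 + $41.77 + $26.37 + $10.70 = $638.89

$638.89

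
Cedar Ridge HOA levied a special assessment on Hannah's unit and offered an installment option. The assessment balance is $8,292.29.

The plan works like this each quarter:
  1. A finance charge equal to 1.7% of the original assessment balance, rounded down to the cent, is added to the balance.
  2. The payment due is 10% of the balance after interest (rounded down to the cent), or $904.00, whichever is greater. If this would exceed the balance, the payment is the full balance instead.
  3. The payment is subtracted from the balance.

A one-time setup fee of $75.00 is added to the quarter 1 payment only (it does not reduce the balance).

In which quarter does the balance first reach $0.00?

Quarter 1: opening $8,292.29; interest $140.96 → $8,433.25; payment $904.00 (+ $75.00 fee); balance $7,529.25
Quarter 2: opening $7,529.25; interest $140.96 → $7,670.21; payment $904.00; balance $6,766.21
Quarter 3: opening $6,766.21; interest $140.96 → $6,907.17; payment $904.00; balance $6,003.17
Quarter 4: opening $6,003.17; interest $140.96 → $6,144.13; payment $904.00; balance $5,240.13
Quarter 5: opening $5,240.13; interest $140.96 → $5,381.09; payment $904.00; balance $4,477.09
Quarter 6: opening $4,477.09; interest $140.96 → $4,618.05; payment $904.00; balance $3,714.05
Quarter 7: opening $3,714.05; interest $140.96 → $3,855.01; payment $904.00; balance $2,951.01
Quarter 8: opening $2,951.01; interest $140.96 → $3,091.97; payment $904.00; balance $2,187.97
Quarter 9: opening $2,187.97; interest $140.96 → $2,328.93; payment $904.00; balance $1,424.93
Quarter 10: opening $1,424.93; interest $140.96 → $1,565.89; payment $904.00; balance $661.89
Quarter 11: opening $661.89; interest $140.96 → $802.85; payment $802.85; balance $0.00
Balance reaches $0.00 in quarter 11.

11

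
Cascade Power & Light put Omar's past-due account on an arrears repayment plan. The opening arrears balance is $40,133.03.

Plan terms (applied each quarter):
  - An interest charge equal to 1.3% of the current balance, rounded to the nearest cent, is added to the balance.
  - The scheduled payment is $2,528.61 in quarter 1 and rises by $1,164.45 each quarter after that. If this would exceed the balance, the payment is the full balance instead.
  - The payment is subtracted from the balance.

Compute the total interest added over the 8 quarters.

$2,562.38

Quarter 1: opening $40,133.03; interest $521.73 → $40,654.76; payment $2,528.61; balance $38,126.15
Quarter 2: opening $38,126.15; interest $495.64 → $38,621.79; payment $3,693.06; balance $34,928.73
Quarter 3: opening $34,928.73; interest $454.07 → $35,382.80; payment $4,857.51; balance $30,525.29
Quarter 4: opening $30,525.29; interest $396.83 → $30,922.12; payment $6,021.96; balance $24,900.16
Quarter 5: opening $24,900.16; interest $323.70 → $25,223.86; payment $7,186.41; balance $18,037.45
Quarter 6: opening $18,037.45; interest $234.49 → $18,271.94; payment $8,350.86; balance $9,921.08
Quarter 7: opening $9,921.08; interest $128.97 → $10,050.05; payment $9,515.31; balance $534.74
Quarter 8: opening $534.74; interest $6.95 → $541.69; payment $541.69; balance $0.00
Total interest: $521.73 + $495.64 + $454.07 + $396.83 + $323.70 + $234.49 + $128.97 + $6.95 = $2,562.38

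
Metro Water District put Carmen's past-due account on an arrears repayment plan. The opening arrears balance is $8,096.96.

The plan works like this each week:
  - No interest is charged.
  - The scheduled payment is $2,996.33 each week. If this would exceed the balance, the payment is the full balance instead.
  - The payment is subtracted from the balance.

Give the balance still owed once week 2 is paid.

$2,104.30

# | Opening | Payment | End bal
1 | $8,096.96 | $2,996.33 | $5,100.63
2 | $5,100.63 | $2,996.33 | $2,104.30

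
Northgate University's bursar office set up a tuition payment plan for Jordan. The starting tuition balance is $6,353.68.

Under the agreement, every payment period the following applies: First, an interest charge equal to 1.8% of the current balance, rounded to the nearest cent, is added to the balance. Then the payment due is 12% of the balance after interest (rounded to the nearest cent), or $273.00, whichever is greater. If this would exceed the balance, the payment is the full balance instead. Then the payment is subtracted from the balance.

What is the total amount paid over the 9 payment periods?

$4,682.63

Payment period 1: opening $6,353.68; interest $114.37 → $6,468.05; payment $776.17; balance $5,691.88
Payment period 2: opening $5,691.88; interest $102.45 → $5,794.33; payment $695.32; balance $5,099.01
Payment period 3: opening $5,099.01; interest $91.78 → $5,190.79; payment $622.89; balance $4,567.90
Payment period 4: opening $4,567.90; interest $82.22 → $4,650.12; payment $558.01; balance $4,092.11
Payment period 5: opening $4,092.11; interest $73.66 → $4,165.77; payment $499.89; balance $3,665.88
Payment period 6: opening $3,665.88; interest $65.99 → $3,731.87; payment $447.82; balance $3,284.05
Payment period 7: opening $3,284.05; interest $59.11 → $3,343.16; payment $401.18; balance $2,941.98
Payment period 8: opening $2,941.98; interest $52.96 → $2,994.94; payment $359.39; balance $2,635.55
Payment period 9: opening $2,635.55; interest $47.44 → $2,682.99; payment $321.96; balance $2,361.03
Total paid: $4,682.63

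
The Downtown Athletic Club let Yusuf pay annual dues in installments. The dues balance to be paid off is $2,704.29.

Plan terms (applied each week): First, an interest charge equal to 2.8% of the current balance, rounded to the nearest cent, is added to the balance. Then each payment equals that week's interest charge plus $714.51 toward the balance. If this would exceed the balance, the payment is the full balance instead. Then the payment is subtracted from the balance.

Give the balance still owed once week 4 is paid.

Week 1: $2,704.29 +$75.72 interest = $2,780.01; pay $790.23 → $1,989.78
Week 2: $1,989.78 +$55.71 interest = $2,045.49; pay $770.22 → $1,275.27
Week 3: $1,275.27 +$35.71 interest = $1,310.98; pay $750.22 → $560.76
Week 4: $560.76 +$15.70 interest = $576.46; pay $576.46 → $0.00

$0.00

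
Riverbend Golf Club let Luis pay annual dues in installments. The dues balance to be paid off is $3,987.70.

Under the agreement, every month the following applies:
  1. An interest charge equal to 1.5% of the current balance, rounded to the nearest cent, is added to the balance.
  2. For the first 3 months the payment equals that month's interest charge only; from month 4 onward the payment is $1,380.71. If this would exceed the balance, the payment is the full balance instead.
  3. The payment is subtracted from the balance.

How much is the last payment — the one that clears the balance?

# | Opening | Interest | Payment | End bal
1 | $3,987.70 | $59.82 | $59.82 | $3,987.70
2 | $3,987.70 | $59.82 | $59.82 | $3,987.70
3 | $3,987.70 | $59.82 | $59.82 | $3,987.70
4 | $3,987.70 | $59.82 | $1,380.71 | $2,666.81
5 | $2,666.81 | $40.00 | $1,380.71 | $1,326.10
6 | $1,326.10 | $19.89 | $1,345.99 | $0.00

$1,345.99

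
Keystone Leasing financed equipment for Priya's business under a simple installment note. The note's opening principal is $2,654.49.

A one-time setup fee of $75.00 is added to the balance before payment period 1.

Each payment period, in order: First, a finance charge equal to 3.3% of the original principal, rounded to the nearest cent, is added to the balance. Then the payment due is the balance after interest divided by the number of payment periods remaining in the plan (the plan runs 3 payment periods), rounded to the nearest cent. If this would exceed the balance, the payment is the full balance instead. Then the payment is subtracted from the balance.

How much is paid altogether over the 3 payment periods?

Payment period 1: opening $2,729.49; interest $87.60 → $2,817.09; payment $939.03; balance $1,878.06
Payment period 2: opening $1,878.06; interest $87.60 → $1,965.66; payment $982.83; balance $982.83
Payment period 3: opening $982.83; interest $87.60 → $1,070.43; payment $1,070.43; balance $0.00
Total paid: $2,992.29

$2,992.29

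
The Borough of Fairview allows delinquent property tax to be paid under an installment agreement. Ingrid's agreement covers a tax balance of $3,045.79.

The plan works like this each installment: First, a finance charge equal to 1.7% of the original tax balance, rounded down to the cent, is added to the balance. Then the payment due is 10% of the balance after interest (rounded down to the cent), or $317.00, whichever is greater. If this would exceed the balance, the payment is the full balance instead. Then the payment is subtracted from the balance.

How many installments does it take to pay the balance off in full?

12

# | Opening | Interest | Payment | End bal
1 | $3,045.79 | $51.77 | $317.00 | $2,780.56
2 | $2,780.56 | $51.77 | $317.00 | $2,515.33
3 | $2,515.33 | $51.77 | $317.00 | $2,250.10
4 | $2,250.10 | $51.77 | $317.00 | $1,984.87
5 | $1,984.87 | $51.77 | $317.00 | $1,719.64
6 | $1,719.64 | $51.77 | $317.00 | $1,454.41
7 | $1,454.41 | $51.77 | $317.00 | $1,189.18
8 | $1,189.18 | $51.77 | $317.00 | $923.95
9 | $923.95 | $51.77 | $317.00 | $658.72
10 | $658.72 | $51.77 | $317.00 | $393.49
11 | $393.49 | $51.77 | $317.00 | $128.26
12 | $128.26 | $51.77 | $180.03 | $0.00
Balance reaches $0.00 in installment 12.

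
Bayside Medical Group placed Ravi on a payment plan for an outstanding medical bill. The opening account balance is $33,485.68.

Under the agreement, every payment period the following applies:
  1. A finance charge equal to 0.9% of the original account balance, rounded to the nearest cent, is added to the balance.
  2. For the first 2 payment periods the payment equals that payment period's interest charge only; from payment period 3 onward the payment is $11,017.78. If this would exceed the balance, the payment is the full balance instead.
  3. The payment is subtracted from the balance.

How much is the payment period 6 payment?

Payment period 1: $33,485.68 +$301.37 interest = $33,787.05; pay $301.37 → $33,485.68
Payment period 2: $33,485.68 +$301.37 interest = $33,787.05; pay $301.37 → $33,485.68
Payment period 3: $33,485.68 +$301.37 interest = $33,787.05; pay $11,017.78 → $22,769.27
Payment period 4: $22,769.27 +$301.37 interest = $23,070.64; pay $11,017.78 → $12,052.86
Payment period 5: $12,052.86 +$301.37 interest = $12,354.23; pay $11,017.78 → $1,336.45
Payment period 6: $1,336.45 +$301.37 interest = $1,637.82; pay $1,637.82 → $0.00

$1,637.82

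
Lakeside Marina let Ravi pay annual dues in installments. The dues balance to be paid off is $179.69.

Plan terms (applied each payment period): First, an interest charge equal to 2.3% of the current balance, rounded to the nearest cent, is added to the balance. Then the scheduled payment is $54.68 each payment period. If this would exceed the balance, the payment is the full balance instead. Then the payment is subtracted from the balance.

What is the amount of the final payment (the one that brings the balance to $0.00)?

$25.09

# | Opening | Interest | Payment | End bal
1 | $179.69 | $4.13 | $54.68 | $129.14
2 | $129.14 | $2.97 | $54.68 | $77.43
3 | $77.43 | $1.78 | $54.68 | $24.53
4 | $24.53 | $0.56 | $25.09 | $0.00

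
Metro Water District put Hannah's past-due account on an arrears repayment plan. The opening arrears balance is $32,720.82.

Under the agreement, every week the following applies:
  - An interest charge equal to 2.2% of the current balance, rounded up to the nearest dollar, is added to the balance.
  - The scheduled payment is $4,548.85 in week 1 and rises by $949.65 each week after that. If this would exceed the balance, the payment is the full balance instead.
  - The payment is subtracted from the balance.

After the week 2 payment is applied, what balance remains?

$24,029.47

# | Opening | Interest | Payment | End bal
1 | $32,720.82 | $720.00 | $4,548.85 | $28,891.97
2 | $28,891.97 | $636.00 | $5,498.50 | $24,029.47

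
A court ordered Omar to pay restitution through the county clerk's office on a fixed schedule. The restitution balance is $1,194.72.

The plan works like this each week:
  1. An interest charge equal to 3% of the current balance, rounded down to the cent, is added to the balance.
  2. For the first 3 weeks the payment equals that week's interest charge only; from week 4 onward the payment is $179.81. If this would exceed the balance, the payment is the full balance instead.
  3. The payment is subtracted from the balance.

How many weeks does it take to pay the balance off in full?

Week 1: opening $1,194.72; interest $35.84 → $1,230.56; payment $35.84; balance $1,194.72
Week 2: opening $1,194.72; interest $35.84 → $1,230.56; payment $35.84; balance $1,194.72
Week 3: opening $1,194.72; interest $35.84 → $1,230.56; payment $35.84; balance $1,194.72
Week 4: opening $1,194.72; interest $35.84 → $1,230.56; payment $179.81; balance $1,050.75
Week 5: opening $1,050.75; interest $31.52 → $1,082.27; payment $179.81; balance $902.46
Week 6: opening $902.46; interest $27.07 → $929.53; payment $179.81; balance $749.72
Week 7: opening $749.72; interest $22.49 → $772.21; payment $179.81; balance $592.40
Week 8: opening $592.40; interest $17.77 → $610.17; payment $179.81; balance $430.36
Week 9: opening $430.36; interest $12.91 → $443.27; payment $179.81; balance $263.46
Week 10: opening $263.46; interest $7.90 → $271.36; payment $179.81; balance $91.55
Week 11: opening $91.55; interest $2.74 → $94.29; payment $94.29; balance $0.00
Balance reaches $0.00 in week 11.

11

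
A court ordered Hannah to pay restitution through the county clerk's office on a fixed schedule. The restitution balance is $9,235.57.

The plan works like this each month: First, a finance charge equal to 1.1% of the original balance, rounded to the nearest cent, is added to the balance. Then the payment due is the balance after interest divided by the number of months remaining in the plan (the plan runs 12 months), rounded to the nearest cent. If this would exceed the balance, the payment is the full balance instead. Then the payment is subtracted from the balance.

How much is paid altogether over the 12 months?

# | Opening | Interest | Payment | End bal
1 | $9,235.57 | $101.59 | $778.10 | $8,559.06
2 | $8,559.06 | $101.59 | $787.33 | $7,873.32
3 | $7,873.32 | $101.59 | $797.49 | $7,177.42
4 | $7,177.42 | $101.59 | $808.78 | $6,470.23
5 | $6,470.23 | $101.59 | $821.48 | $5,750.34
6 | $5,750.34 | $101.59 | $835.99 | $5,015.94
7 | $5,015.94 | $101.59 | $852.92 | $4,264.61
8 | $4,264.61 | $101.59 | $873.24 | $3,492.96
9 | $3,492.96 | $101.59 | $898.64 | $2,695.91
10 | $2,695.91 | $101.59 | $932.50 | $1,865.00
11 | $1,865.00 | $101.59 | $983.30 | $983.29
12 | $983.29 | $101.59 | $1,084.88 | $0.00
Total paid: $10,454.65

$10,454.65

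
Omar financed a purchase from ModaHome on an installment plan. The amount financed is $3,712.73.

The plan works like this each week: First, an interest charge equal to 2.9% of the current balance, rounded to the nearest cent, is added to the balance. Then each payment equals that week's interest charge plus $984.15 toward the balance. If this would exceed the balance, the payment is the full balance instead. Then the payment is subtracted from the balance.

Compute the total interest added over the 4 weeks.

# | Opening | Interest | Payment | End bal
1 | $3,712.73 | $107.67 | $1,091.82 | $2,728.58
2 | $2,728.58 | $79.13 | $1,063.28 | $1,744.43
3 | $1,744.43 | $50.59 | $1,034.74 | $760.28
4 | $760.28 | $22.05 | $782.33 | $0.00
Total interest: $107.67 + $79.13 + $50.59 + $22.05 = $259.44

$259.44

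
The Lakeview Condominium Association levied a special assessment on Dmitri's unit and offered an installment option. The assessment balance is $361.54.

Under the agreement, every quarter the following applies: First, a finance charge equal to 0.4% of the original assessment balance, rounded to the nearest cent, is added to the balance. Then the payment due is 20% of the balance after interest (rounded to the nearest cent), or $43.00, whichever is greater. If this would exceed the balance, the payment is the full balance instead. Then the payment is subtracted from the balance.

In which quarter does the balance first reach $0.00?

Quarter 1: opening $361.54; interest $1.45 → $362.99; payment $72.60; balance $290.39
Quarter 2: opening $290.39; interest $1.45 → $291.84; payment $58.37; balance $233.47
Quarter 3: opening $233.47; interest $1.45 → $234.92; payment $46.98; balance $187.94
Quarter 4: opening $187.94; interest $1.45 → $189.39; payment $43.00; balance $146.39
Quarter 5: opening $146.39; interest $1.45 → $147.84; payment $43.00; balance $104.84
Quarter 6: opening $104.84; interest $1.45 → $106.29; payment $43.00; balance $63.29
Quarter 7: opening $63.29; interest $1.45 → $64.74; payment $43.00; balance $21.74
Quarter 8: opening $21.74; interest $1.45 → $23.19; payment $23.19; balance $0.00
Balance reaches $0.00 in quarter 8.

8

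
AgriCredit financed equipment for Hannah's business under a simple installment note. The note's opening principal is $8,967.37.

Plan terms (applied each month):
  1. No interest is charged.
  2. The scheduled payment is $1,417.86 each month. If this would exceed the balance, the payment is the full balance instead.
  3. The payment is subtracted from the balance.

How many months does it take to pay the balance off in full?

Month 1: $8,967.37 − $1,417.86 → $7,549.51
Month 2: $7,549.51 − $1,417.86 → $6,131.65
Month 3: $6,131.65 − $1,417.86 → $4,713.79
Month 4: $4,713.79 − $1,417.86 → $3,295.93
Month 5: $3,295.93 − $1,417.86 → $1,878.07
Month 6: $1,878.07 − $1,417.86 → $460.21
Month 7: $460.21 − $460.21 → $0.00
Balance reaches $0.00 in month 7.

7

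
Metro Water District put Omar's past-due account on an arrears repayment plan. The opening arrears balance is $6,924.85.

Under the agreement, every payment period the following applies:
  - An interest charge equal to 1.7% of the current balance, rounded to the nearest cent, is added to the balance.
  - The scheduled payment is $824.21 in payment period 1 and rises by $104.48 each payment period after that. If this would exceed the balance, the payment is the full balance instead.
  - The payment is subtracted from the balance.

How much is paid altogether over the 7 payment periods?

Payment period 1: $6,924.85 +$117.72 interest = $7,042.57; pay $824.21 → $6,218.36
Payment period 2: $6,218.36 +$105.71 interest = $6,324.07; pay $928.69 → $5,395.38
Payment period 3: $5,395.38 +$91.72 interest = $5,487.10; pay $1,033.17 → $4,453.93
Payment period 4: $4,453.93 +$75.72 interest = $4,529.65; pay $1,137.65 → $3,392.00
Payment period 5: $3,392.00 +$57.66 interest = $3,449.66; pay $1,242.13 → $2,207.53
Payment period 6: $2,207.53 +$37.53 interest = $2,245.06; pay $1,346.61 → $898.45
Payment period 7: $898.45 +$15.27 interest = $913.72; pay $913.72 → $0.00
Total paid: $7,426.18

$7,426.18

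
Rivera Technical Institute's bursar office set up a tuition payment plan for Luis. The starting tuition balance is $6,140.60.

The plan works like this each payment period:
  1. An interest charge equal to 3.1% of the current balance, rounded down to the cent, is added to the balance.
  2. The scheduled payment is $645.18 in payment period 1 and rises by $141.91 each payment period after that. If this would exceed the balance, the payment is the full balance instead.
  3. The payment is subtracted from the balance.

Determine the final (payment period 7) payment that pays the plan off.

$1,002.63

Payment period 1: opening $6,140.60; interest $190.35 → $6,330.95; payment $645.18; balance $5,685.77
Payment period 2: opening $5,685.77; interest $176.25 → $5,862.02; payment $787.09; balance $5,074.93
Payment period 3: opening $5,074.93; interest $157.32 → $5,232.25; payment $929.00; balance $4,303.25
Payment period 4: opening $4,303.25; interest $133.40 → $4,436.65; payment $1,070.91; balance $3,365.74
Payment period 5: opening $3,365.74; interest $104.33 → $3,470.07; payment $1,212.82; balance $2,257.25
Payment period 6: opening $2,257.25; interest $69.97 → $2,327.22; payment $1,354.73; balance $972.49
Payment period 7: opening $972.49; interest $30.14 → $1,002.63; payment $1,002.63; balance $0.00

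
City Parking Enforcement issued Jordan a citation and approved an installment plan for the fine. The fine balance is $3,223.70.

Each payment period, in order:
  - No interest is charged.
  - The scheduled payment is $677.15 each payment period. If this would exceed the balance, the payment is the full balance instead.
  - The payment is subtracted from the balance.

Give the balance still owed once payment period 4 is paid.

$515.10

Payment period 1: $3,223.70 − $677.15 → $2,546.55
Payment period 2: $2,546.55 − $677.15 → $1,869.40
Payment period 3: $1,869.40 − $677.15 → $1,192.25
Payment period 4: $1,192.25 − $677.15 → $515.10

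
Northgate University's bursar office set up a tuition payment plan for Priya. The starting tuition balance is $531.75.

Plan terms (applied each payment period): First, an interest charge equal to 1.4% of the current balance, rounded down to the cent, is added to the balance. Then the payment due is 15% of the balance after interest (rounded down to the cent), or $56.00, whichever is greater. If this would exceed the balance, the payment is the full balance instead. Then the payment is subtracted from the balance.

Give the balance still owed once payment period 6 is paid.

$184.60

Payment period 1: opening $531.75; interest $7.44 → $539.19; payment $80.87; balance $458.32
Payment period 2: opening $458.32; interest $6.41 → $464.73; payment $69.70; balance $395.03
Payment period 3: opening $395.03; interest $5.53 → $400.56; payment $60.08; balance $340.48
Payment period 4: opening $340.48; interest $4.76 → $345.24; payment $56.00; balance $289.24
Payment period 5: opening $289.24; interest $4.04 → $293.28; payment $56.00; balance $237.28
Payment period 6: opening $237.28; interest $3.32 → $240.60; payment $56.00; balance $184.60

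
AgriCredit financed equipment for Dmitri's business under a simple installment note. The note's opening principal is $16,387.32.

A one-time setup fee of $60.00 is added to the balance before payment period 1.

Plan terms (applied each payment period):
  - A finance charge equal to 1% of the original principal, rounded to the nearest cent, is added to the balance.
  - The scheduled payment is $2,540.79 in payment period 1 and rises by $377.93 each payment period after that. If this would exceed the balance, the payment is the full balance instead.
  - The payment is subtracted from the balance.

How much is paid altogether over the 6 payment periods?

$17,430.54

Payment period 1: $16,447.32 +$163.87 interest = $16,611.19; pay $2,540.79 → $14,070.40
Payment period 2: $14,070.40 +$163.87 interest = $14,234.27; pay $2,918.72 → $11,315.55
Payment period 3: $11,315.55 +$163.87 interest = $11,479.42; pay $3,296.65 → $8,182.77
Payment period 4: $8,182.77 +$163.87 interest = $8,346.64; pay $3,674.58 → $4,672.06
Payment period 5: $4,672.06 +$163.87 interest = $4,835.93; pay $4,052.51 → $783.42
Payment period 6: $783.42 +$163.87 interest = $947.29; pay $947.29 → $0.00
Total paid: $17,430.54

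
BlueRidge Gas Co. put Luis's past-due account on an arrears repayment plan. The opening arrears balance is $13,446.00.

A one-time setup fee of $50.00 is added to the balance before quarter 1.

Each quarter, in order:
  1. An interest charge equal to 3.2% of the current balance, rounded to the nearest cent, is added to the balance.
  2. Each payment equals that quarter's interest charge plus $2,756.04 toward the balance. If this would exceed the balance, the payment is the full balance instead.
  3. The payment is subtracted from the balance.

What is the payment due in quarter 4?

$2,923.33

# | Opening | Interest | Payment | End bal
1 | $13,496.00 | $431.87 | $3,187.91 | $10,739.96
2 | $10,739.96 | $343.68 | $3,099.72 | $7,983.92
3 | $7,983.92 | $255.49 | $3,011.53 | $5,227.88
4 | $5,227.88 | $167.29 | $2,923.33 | $2,471.84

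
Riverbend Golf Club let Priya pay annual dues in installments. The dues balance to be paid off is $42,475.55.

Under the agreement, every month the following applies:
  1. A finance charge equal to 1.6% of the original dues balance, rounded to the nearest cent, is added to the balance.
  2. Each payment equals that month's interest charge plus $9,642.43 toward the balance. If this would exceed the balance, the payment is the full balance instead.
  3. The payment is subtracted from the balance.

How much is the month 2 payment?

Month 1: opening $42,475.55; interest $679.61 → $43,155.16; payment $10,322.04; balance $32,833.12
Month 2: opening $32,833.12; interest $679.61 → $33,512.73; payment $10,322.04; balance $23,190.69

$10,322.04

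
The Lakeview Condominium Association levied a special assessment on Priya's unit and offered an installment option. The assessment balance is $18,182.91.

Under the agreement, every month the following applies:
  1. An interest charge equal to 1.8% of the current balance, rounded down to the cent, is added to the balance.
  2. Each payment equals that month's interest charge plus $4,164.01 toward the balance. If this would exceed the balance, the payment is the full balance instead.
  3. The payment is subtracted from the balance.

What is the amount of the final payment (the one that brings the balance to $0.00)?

# | Opening | Interest | Payment | End bal
1 | $18,182.91 | $327.29 | $4,491.30 | $14,018.90
2 | $14,018.90 | $252.34 | $4,416.35 | $9,854.89
3 | $9,854.89 | $177.38 | $4,341.39 | $5,690.88
4 | $5,690.88 | $102.43 | $4,266.44 | $1,526.87
5 | $1,526.87 | $27.48 | $1,554.35 | $0.00

$1,554.35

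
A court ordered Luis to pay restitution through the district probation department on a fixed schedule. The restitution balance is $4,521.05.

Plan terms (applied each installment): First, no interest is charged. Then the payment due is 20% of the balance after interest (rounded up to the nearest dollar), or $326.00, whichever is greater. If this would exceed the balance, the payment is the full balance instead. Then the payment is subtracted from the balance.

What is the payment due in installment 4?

Installment 1: $4,521.05 − $905.00 → $3,616.05
Installment 2: $3,616.05 − $724.00 → $2,892.05
Installment 3: $2,892.05 − $579.00 → $2,313.05
Installment 4: $2,313.05 − $463.00 → $1,850.05

$463.00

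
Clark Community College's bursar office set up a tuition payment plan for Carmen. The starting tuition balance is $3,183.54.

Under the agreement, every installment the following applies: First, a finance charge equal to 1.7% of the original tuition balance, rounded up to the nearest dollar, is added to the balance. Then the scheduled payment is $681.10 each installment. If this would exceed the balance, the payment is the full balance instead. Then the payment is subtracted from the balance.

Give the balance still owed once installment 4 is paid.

$679.14

# | Opening | Interest | Payment | End bal
1 | $3,183.54 | $55.00 | $681.10 | $2,557.44
2 | $2,557.44 | $55.00 | $681.10 | $1,931.34
3 | $1,931.34 | $55.00 | $681.10 | $1,305.24
4 | $1,305.24 | $55.00 | $681.10 | $679.14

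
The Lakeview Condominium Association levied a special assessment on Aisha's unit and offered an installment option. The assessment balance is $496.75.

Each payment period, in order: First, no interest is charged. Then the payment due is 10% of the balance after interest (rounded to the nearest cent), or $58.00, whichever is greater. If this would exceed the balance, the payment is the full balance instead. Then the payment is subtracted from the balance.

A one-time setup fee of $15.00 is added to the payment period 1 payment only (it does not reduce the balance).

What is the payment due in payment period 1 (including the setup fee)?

# | Opening | Payment | Fee | End bal
1 | $496.75 | $58.00 | $15.00 | $438.75

$73.00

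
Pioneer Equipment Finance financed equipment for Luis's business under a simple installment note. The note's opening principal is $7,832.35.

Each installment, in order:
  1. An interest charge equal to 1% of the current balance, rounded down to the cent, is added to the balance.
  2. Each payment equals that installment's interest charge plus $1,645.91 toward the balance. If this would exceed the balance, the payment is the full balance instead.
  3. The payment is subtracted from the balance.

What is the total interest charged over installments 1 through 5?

$227.00

Installment 1: $7,832.35 +$78.32 interest = $7,910.67; pay $1,724.23 → $6,186.44
Installment 2: $6,186.44 +$61.86 interest = $6,248.30; pay $1,707.77 → $4,540.53
Installment 3: $4,540.53 +$45.40 interest = $4,585.93; pay $1,691.31 → $2,894.62
Installment 4: $2,894.62 +$28.94 interest = $2,923.56; pay $1,674.85 → $1,248.71
Installment 5: $1,248.71 +$12.48 interest = $1,261.19; pay $1,261.19 → $0.00
Total interest: $78.32 + $61.86 + $45.40 + $28.94 + $12.48 = $227.00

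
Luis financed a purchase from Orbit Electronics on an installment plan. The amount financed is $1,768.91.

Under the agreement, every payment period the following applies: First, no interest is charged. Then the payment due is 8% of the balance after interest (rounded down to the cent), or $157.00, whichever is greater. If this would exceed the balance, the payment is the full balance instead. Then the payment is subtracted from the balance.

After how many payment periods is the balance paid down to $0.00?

12

Payment period 1: $1,768.91 − $157.00 → $1,611.91
Payment period 2: $1,611.91 − $157.00 → $1,454.91
Payment period 3: $1,454.91 − $157.00 → $1,297.91
Payment period 4: $1,297.91 − $157.00 → $1,140.91
Payment period 5: $1,140.91 − $157.00 → $983.91
Payment period 6: $983.91 − $157.00 → $826.91
Payment period 7: $826.91 − $157.00 → $669.91
Payment period 8: $669.91 − $157.00 → $512.91
Payment period 9: $512.91 − $157.00 → $355.91
Payment period 10: $355.91 − $157.00 → $198.91
Payment period 11: $198.91 − $157.00 → $41.91
Payment period 12: $41.91 − $41.91 → $0.00
Balance reaches $0.00 in payment period 12.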